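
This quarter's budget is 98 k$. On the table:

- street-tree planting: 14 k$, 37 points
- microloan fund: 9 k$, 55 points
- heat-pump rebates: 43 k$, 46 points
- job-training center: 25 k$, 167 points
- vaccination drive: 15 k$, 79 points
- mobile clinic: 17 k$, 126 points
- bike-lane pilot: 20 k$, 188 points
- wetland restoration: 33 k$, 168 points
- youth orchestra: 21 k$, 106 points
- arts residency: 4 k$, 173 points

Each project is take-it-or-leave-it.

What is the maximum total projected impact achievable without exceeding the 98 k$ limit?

Ranking by ratio (projected impact/k$): arts residency 43.25, bike-lane pilot 9.40, mobile clinic 7.41, job-training center 6.68.
Greedy by ratio would take microloan fund + job-training center + vaccination drive + mobile clinic + bike-lane pilot + arts residency: 90 k$ used, total 788.
Dropping vaccination drive frees 15 k$; slotting in youth orchestra (21 k$) lifts the total to 815 at 96 k$.
That's the maximum — no swap from here does better than 815.

815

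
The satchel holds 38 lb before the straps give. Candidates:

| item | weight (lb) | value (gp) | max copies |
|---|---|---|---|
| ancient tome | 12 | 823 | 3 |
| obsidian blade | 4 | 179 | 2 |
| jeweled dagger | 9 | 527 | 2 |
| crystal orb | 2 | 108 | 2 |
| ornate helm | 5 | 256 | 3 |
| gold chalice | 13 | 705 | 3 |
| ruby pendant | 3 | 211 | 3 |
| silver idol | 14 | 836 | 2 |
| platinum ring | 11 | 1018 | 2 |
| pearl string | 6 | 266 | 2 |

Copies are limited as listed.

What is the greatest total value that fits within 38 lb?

3075

Taking the top-ratio items first gives 2×crystal orb + 3×ruby pendant + 2×platinum ring for 2885 (35 lb).
The 9 lb tied up in 3×ruby pendant is better spent on ancient tome — total rises to 3075 (38 lb).
Every other selection either busts 38 lb or exceeds an availability limit or fails to beat 3075.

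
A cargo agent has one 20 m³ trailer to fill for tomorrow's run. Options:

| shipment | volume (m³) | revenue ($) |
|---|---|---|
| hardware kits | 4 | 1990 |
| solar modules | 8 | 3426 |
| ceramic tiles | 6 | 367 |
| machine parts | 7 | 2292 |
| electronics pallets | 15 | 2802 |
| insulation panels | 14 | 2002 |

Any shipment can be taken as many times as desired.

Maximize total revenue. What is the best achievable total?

9950

Taking 5×hardware kits: 20 m³ used, 9950 in revenue.
No other feasible combination exceeds 9950.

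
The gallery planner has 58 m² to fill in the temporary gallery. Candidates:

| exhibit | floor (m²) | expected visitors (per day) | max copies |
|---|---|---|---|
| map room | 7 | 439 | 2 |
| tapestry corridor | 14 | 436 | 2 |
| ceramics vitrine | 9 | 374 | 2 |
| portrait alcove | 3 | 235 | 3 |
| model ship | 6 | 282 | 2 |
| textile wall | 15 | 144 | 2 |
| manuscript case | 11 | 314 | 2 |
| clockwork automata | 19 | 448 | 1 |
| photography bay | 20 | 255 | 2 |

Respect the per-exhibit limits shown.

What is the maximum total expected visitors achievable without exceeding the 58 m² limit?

2957

A density-first pass picks 2×map room + 2×ceramics vitrine + 3×portrait alcove + 2×model ship — 2895 at 53 m².
Replace ceramics vitrine with tapestry corridor: the trade gains 62 net, giving 2957 at 58 m².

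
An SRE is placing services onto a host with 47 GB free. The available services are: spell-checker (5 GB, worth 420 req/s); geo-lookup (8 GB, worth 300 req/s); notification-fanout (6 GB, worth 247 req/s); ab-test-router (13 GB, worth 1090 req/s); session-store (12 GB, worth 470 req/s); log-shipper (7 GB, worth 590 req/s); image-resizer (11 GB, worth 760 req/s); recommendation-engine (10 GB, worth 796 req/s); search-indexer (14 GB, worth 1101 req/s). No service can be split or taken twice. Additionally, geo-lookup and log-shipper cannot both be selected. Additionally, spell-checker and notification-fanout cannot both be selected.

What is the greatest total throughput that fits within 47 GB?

3667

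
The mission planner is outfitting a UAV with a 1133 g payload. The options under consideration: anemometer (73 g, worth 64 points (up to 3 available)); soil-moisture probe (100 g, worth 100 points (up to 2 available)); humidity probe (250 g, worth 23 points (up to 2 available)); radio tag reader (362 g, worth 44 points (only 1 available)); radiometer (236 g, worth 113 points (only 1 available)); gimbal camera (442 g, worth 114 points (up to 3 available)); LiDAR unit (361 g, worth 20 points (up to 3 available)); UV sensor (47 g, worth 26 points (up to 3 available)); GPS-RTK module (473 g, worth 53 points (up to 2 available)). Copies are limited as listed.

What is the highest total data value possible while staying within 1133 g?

Taking the top-ratio sensors first gives 3×anemometer + 2×soil-moisture probe + humidity probe + radiometer + 3×UV sensor for 606 (1046 g).
Replace humidity probe and 3×UV sensor with gimbal camera: the trade gains 13 net, giving 619 at 1097 g.
Nothing else within 1133 g beats 619.

619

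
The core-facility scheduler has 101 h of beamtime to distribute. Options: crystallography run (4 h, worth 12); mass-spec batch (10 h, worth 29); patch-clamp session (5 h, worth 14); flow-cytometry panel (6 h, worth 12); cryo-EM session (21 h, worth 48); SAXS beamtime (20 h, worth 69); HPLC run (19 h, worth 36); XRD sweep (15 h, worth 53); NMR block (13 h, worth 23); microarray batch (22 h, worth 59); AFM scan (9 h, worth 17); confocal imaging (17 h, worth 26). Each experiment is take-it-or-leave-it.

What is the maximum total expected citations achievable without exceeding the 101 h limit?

287

The ratio heuristic lands on crystallography run + mass-spec batch + patch-clamp session + cryo-EM session + SAXS beamtime + XRD sweep + microarray batch (284) but leaves 4 h idle.
Replace patch-clamp session with AFM scan: the trade gains 3 net, giving 287 at 101 h.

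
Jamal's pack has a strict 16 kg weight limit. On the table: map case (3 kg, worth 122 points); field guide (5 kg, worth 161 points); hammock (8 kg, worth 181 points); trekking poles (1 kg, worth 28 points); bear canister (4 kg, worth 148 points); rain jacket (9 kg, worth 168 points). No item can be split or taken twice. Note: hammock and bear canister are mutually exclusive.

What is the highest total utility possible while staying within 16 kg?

Greedy by ratio would take map case + field guide + trekking poles + bear canister: 13 kg used, total 459.
Replace trekking poles and bear canister with hammock: the trade gains 5 net, giving 464 at 16 kg.
No other feasible combination exceeds 464.

464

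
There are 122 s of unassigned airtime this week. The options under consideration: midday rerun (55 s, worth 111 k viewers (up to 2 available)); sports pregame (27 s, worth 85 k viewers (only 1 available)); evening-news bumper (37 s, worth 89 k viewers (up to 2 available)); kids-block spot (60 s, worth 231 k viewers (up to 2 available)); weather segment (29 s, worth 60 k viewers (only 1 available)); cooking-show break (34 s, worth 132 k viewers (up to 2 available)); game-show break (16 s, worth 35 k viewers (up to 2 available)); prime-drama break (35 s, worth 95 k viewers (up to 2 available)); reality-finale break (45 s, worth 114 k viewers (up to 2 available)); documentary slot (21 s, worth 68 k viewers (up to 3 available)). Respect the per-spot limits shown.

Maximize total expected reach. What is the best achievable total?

A density-first pass picks 2×cooking-show break + 2×documentary slot — 400 at 110 s.
The 110 s tied up in 2×cooking-show break and 2×documentary slot is better spent on 2×kids-block spot — total rises to 462 (120 s).
Nothing else within 122 s beats 462.

462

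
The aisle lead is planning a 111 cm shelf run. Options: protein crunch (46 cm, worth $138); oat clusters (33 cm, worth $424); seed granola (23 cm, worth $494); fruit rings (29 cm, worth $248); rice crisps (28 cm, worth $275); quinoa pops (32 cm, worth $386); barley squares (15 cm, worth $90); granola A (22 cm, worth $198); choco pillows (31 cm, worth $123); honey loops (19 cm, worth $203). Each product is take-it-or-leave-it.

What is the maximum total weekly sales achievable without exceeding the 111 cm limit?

The ratio ordering already packs tightly: oat clusters + seed granola + quinoa pops + honey loops, 107 cm, 1507.
Next best is oat clusters + seed granola + quinoa pops + granola A at 1502 (110 cm) — short by 5.

1507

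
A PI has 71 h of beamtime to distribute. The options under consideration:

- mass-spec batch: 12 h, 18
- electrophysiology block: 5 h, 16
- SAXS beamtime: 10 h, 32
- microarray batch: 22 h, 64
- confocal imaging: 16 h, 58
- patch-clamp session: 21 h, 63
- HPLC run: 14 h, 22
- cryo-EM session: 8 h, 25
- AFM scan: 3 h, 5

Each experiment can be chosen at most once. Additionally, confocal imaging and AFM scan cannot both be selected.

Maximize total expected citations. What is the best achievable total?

217

Taking SAXS beamtime + microarray batch + confocal imaging + patch-clamp session: 69 h used, 217 in expected citations.
The spare 2 h is too small for any remaining experiment, and no feasible exchange beats 217.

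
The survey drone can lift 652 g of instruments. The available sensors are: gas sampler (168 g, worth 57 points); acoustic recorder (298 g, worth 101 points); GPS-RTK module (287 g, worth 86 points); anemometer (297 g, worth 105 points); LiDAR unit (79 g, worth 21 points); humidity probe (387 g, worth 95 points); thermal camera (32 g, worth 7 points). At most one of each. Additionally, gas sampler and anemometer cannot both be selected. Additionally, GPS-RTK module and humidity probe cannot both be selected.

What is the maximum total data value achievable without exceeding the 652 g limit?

Density check — anemometer 0.35, gas sampler 0.34, acoustic recorder 0.34 are the best per g.
Acoustic recorder + anemometer + thermal camera uses 627 of the 652 g and totals 213.
An exhaustive check of the 128 subsets confirms 213.

213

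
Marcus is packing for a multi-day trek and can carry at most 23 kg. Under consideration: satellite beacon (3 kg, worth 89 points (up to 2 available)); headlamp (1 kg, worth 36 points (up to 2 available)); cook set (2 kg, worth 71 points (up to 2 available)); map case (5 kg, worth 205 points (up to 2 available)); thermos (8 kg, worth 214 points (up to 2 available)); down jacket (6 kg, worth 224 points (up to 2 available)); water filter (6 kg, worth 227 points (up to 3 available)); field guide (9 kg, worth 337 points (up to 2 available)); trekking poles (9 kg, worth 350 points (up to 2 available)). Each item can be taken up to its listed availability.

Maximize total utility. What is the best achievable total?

905

By utility per kg: map case 41.00, trekking poles 38.89, water filter 37.83 lead.
A density-first pass picks 2×headlamp + cook set + 2×map case + trekking poles — 903 at 23 kg.
The 9 kg tied up in 2×headlamp and cook set and map case is better spent on trekking poles — total rises to 905 (23 kg).
Every other selection either busts 23 kg or exceeds an availability limit or fails to beat 905.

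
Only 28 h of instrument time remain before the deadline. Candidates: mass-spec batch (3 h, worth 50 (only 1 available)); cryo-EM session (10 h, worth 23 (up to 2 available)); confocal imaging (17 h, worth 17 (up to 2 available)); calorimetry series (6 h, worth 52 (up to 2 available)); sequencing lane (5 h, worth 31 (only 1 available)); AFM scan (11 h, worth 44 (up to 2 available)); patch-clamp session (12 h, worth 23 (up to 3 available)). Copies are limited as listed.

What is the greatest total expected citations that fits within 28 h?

198

The ratio heuristic lands on mass-spec batch + 2×calorimetry series + sequencing lane (185) but leaves 8 h idle.
Dropping sequencing lane frees 5 h; slotting in AFM scan (11 h) lifts the total to 198 at 26 h.
No other feasible combination exceeds 198.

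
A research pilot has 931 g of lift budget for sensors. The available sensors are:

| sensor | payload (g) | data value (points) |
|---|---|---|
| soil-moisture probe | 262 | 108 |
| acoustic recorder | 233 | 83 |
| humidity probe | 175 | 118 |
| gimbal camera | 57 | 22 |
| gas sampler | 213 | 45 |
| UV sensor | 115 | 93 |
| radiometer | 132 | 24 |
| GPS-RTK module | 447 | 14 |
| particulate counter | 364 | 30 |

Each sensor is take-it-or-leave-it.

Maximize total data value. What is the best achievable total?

A density-first pass picks soil-moisture probe + acoustic recorder + humidity probe + gimbal camera + UV sensor — 424 at 842 g.
Replace gimbal camera with radiometer: the trade gains 2 net, giving 426 at 917 g.
That's the maximum — no swap from here does better than 426.

426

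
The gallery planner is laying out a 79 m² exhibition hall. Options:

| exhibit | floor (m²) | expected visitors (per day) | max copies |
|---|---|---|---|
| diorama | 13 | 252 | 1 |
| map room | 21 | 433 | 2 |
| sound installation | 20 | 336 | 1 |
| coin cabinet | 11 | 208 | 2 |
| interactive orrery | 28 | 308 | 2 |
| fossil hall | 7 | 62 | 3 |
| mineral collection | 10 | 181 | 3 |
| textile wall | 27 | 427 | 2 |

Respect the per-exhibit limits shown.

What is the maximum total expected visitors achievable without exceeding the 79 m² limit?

1534

Diorama + 2×map room + 2×coin cabinet uses 77 of the 79 m² and totals 1534.
That's the maximum — no swap from here does better than 1534.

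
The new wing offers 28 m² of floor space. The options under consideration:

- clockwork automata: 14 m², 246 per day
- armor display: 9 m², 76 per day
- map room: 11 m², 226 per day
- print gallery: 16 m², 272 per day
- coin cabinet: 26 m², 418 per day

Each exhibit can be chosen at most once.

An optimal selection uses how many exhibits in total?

2

Best achievable expected visitors is 498.
map room + print gallery hits 498 at 27 m².
Every optimal selection uses 2 exhibits.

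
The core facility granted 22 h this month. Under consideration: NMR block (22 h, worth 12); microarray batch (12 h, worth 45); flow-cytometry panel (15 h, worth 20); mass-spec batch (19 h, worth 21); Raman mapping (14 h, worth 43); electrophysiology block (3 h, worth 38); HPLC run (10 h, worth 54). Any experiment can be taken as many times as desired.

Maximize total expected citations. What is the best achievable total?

Density check — electrophysiology block 12.67, HPLC run 5.40, microarray batch 3.75 are the best per h.
The ratio ordering already packs tightly: 7×electrophysiology block, 21 h, 266.
Every other selection either busts 22 h or fails to beat 266.

266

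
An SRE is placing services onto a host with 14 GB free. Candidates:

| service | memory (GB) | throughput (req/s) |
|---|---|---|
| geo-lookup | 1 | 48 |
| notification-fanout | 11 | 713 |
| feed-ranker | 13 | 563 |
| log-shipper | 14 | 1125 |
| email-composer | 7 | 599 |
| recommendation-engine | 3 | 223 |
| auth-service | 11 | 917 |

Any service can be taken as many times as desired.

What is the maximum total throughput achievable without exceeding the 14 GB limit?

1198

Ranking by ratio (throughput/GB): email-composer 85.57, auth-service 83.36, log-shipper 80.36, recommendation-engine 74.33.
Taking 2×email-composer: 14 GB used, 1198 in throughput.
That's the maximum — no swap from here does better than 1198.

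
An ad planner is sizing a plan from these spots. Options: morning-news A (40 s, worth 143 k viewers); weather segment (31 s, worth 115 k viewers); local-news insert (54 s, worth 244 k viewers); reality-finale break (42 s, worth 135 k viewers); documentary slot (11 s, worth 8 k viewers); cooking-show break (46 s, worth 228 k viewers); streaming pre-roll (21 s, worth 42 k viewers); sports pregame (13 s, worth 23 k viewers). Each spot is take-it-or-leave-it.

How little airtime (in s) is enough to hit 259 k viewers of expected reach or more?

67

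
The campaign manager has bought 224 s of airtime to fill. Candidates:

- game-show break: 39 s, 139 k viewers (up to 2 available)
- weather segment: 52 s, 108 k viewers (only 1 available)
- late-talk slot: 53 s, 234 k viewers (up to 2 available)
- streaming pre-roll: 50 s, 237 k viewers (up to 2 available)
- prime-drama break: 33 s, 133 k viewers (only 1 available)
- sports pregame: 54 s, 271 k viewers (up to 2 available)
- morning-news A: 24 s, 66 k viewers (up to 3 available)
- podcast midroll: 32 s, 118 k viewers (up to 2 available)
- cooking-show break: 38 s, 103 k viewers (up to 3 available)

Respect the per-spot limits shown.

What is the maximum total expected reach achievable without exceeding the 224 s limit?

Density check — sports pregame 5.02, streaming pre-roll 4.74, late-talk slot 4.42 are the best per s.
A density-first pass picks 2×streaming pre-roll + 2×sports pregame — 1016 at 208 s.
Replace streaming pre-roll with prime-drama break + podcast midroll: the trade gains 14 net, giving 1030 at 223 s.
That's the maximum — no swap from here does better than 1030.

1030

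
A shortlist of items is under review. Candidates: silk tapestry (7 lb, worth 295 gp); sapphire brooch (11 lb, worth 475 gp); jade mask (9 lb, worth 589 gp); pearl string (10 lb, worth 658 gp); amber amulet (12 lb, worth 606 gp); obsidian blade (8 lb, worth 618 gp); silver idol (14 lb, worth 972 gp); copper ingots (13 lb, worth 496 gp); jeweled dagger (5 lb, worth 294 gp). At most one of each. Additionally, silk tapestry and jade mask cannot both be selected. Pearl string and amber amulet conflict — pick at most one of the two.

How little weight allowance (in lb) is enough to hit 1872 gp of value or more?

27

Need the lightest bundle worth ≥ 1872.
obsidian blade + silver idol + jeweled dagger: 1884 value at 27 lb.
No combination under 27 lb hits 1872.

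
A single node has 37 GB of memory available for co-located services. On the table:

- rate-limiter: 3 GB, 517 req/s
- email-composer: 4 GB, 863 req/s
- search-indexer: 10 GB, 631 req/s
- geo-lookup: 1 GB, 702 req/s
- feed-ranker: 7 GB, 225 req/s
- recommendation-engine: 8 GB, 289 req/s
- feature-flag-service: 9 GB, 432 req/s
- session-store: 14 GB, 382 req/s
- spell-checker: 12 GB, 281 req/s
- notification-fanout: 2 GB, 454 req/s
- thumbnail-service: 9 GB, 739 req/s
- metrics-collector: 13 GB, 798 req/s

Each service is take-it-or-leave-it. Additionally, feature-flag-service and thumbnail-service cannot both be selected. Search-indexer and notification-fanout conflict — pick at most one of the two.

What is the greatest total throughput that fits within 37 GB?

4073

Ranking by ratio (throughput/GB): geo-lookup 702.00, notification-fanout 227.00, email-composer 215.75, rate-limiter 172.33.
Best packing: rate-limiter + email-composer + geo-lookup + notification-fanout + thumbnail-service + metrics-collector — 32 GB, 4073 total.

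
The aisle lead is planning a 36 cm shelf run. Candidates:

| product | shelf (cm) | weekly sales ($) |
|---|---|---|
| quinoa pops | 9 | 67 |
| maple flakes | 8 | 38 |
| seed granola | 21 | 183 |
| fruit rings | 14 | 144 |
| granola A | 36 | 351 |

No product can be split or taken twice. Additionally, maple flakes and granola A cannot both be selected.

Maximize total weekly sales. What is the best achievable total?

351

Density check — fruit rings 10.29, granola A 9.75, seed granola 8.71 are the best per cm.
Greedy by ratio would take seed granola + fruit rings: 35 cm used, total 327.
Replace seed granola and fruit rings with granola A: the trade gains 24 net, giving 351 at 36 cm.
Runner-up seed granola + fruit rings tops out at 327.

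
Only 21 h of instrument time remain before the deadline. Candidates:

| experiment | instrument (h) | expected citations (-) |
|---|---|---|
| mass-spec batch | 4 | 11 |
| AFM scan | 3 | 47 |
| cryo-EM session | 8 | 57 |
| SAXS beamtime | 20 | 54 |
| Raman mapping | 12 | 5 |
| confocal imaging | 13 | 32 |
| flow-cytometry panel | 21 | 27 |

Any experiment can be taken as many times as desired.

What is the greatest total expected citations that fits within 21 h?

7×AFM scan uses 21 of the 21 h and totals 329.

329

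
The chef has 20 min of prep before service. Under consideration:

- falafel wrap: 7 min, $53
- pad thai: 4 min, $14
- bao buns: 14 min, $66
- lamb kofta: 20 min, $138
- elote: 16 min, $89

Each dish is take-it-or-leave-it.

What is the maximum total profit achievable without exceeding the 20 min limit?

Density check — falafel wrap 7.57, lamb kofta 6.90, elote 5.56, bao buns 4.71 are the best per min.
Greedy by ratio would take falafel wrap + pad thai: 11 min used, total 67.
Dropping falafel wrap and pad thai frees 11 min; slotting in lamb kofta (20 min) lifts the total to 138 at 20 min.
Next best is pad thai + elote at 103 (20 min) — short by 35.

138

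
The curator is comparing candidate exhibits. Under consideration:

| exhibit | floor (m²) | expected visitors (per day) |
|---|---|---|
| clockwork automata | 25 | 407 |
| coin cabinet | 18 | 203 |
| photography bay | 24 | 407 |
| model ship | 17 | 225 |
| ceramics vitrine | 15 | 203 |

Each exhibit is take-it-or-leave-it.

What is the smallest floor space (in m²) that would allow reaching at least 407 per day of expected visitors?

24

Minimise m² subject to total expected visitors ≥ 407.
photography bay: 407 expected visitors at 24 m².
No combination under 24 m² hits 407.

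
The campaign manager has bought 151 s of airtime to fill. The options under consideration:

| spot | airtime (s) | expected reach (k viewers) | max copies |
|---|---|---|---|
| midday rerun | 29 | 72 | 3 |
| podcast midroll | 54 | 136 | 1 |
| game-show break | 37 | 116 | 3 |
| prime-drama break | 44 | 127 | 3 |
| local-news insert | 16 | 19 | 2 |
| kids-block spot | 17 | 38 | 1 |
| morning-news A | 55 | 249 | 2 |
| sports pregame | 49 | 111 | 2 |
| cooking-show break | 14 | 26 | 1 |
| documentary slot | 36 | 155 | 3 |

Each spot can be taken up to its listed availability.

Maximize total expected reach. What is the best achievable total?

2×morning-news A + documentary slot uses 146 of the 151 s and totals 653.
Every other selection either busts 151 s or exceeds an availability limit or fails to beat 653.

653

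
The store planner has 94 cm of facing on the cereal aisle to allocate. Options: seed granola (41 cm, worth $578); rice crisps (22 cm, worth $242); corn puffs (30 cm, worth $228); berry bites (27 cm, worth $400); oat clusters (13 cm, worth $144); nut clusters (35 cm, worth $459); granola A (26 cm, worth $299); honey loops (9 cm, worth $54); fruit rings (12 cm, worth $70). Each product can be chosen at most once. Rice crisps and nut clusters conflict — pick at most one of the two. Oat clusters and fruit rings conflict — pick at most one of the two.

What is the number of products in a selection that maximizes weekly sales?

3

The maximum weekly sales within 94 cm is 1277.
For example seed granola + berry bites + granola A achieves it, using 94 cm.
All optima have 3 products.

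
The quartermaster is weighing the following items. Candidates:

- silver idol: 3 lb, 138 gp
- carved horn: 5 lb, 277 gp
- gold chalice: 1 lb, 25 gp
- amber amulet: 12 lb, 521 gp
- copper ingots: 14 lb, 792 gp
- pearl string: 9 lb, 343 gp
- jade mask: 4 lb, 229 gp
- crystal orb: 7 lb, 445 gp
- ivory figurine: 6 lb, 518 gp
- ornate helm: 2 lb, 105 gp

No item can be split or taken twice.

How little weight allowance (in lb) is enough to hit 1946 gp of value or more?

31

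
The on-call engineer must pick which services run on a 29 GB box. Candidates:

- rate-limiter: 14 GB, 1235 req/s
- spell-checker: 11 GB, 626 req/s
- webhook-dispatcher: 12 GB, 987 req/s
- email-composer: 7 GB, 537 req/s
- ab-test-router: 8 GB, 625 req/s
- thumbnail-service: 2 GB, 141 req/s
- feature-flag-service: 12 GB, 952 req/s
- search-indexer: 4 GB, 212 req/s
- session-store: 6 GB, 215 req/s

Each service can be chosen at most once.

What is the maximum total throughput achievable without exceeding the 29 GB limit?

2397

Greedy by ratio would take rate-limiter + webhook-dispatcher + thumbnail-service: 28 GB used, total 2363.
Dropping webhook-dispatcher and thumbnail-service frees 14 GB; slotting in email-composer + ab-test-router (15 GB) lifts the total to 2397 at 29 GB.
Runner-up rate-limiter + webhook-dispatcher + thumbnail-service tops out at 2363.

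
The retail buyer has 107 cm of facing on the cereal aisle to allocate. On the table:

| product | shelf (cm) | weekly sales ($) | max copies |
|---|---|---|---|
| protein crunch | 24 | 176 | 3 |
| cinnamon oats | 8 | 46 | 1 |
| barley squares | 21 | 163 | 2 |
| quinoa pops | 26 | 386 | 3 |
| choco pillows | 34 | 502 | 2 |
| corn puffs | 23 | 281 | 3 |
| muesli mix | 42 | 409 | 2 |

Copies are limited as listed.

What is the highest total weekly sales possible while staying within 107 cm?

1450

Ranking by ratio (weekly sales/cm): quinoa pops 14.85, choco pillows 14.76, corn puffs 12.22.
The ratio heuristic lands on 3×quinoa pops + corn puffs (1439) but leaves 6 cm idle.
The 52 cm tied up in 2×quinoa pops is better spent on choco pillows + corn puffs — total rises to 1450 (106 cm).
Nothing else within 107 cm beats 1450.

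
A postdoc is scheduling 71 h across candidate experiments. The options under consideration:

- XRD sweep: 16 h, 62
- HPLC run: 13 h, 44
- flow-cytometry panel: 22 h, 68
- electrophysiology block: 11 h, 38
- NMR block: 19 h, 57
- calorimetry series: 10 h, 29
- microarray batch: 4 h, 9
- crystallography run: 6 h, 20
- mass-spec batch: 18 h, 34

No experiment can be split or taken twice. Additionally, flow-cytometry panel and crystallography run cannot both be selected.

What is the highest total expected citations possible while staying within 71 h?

XRD sweep + HPLC run + flow-cytometry panel + NMR block uses 70 of the 71 h and totals 231.
An exhaustive check of the 512 subsets confirms 231.

231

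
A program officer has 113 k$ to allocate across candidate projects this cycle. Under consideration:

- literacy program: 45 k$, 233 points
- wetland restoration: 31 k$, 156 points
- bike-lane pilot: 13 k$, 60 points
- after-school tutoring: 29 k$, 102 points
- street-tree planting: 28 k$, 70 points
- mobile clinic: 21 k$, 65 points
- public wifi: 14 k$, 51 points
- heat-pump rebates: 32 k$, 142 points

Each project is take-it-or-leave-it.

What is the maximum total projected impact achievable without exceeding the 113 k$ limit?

Taking the top-ratio projects first gives literacy program + wetland restoration + bike-lane pilot + public wifi for 500 (103 k$).
The 27 k$ tied up in bike-lane pilot and public wifi is better spent on heat-pump rebates — total rises to 531 (108 k$).
Every other selection either busts 113 k$ or fails to beat 531.

531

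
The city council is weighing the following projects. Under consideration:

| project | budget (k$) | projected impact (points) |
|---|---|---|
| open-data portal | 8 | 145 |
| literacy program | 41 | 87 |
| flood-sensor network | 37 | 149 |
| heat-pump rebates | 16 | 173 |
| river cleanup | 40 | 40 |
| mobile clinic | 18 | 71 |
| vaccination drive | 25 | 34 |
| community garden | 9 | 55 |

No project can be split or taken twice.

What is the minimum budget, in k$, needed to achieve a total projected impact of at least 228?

Need the lightest bundle worth ≥ 228.
open-data portal + heat-pump rebates: 318 projected impact at 24 k$.
Below 24 k$ the best achievable stays under 228.

24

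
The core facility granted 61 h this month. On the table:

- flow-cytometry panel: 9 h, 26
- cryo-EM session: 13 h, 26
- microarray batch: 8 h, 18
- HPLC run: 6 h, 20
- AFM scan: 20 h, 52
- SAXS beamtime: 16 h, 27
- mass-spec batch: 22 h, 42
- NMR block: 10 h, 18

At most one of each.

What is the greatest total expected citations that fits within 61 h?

A density-first pass picks flow-cytometry panel + cryo-EM session + microarray batch + HPLC run + AFM scan — 142 at 56 h.
The 13 h tied up in cryo-EM session is better spent on SAXS beamtime — total rises to 143 (59 h).
Flow-cytometry panel + HPLC run + AFM scan + SAXS beamtime + NMR block (61 h) also reaches 143 — a tie, but nothing goes higher.

143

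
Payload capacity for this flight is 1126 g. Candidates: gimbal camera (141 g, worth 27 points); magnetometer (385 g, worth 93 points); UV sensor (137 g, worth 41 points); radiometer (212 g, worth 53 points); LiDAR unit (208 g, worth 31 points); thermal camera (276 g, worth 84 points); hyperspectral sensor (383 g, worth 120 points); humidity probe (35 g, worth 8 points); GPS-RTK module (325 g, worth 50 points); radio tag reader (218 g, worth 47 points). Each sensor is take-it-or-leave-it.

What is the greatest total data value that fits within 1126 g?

312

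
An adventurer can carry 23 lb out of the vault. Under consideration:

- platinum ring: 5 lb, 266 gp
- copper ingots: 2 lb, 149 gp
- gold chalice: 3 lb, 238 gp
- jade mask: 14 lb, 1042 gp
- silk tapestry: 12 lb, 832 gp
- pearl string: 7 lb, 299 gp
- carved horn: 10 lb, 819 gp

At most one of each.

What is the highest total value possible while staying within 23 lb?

1651

A density-first pass picks platinum ring + copper ingots + gold chalice + carved horn — 1472 at 20 lb.
Replace platinum ring and copper ingots and gold chalice with silk tapestry: the trade gains 179 net, giving 1651 at 22 lb.
The closest alternative, platinum ring + gold chalice + jade mask, reaches only 1546.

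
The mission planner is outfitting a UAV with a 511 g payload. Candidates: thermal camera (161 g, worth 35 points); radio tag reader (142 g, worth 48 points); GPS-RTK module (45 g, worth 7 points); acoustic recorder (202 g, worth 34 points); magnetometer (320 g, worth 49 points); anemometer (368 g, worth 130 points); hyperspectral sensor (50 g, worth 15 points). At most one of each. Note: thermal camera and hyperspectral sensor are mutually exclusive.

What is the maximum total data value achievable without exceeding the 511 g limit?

Taking radio tag reader + anemometer: 510 g used, 178 in data value.
Next best is GPS-RTK module + anemometer + hyperspectral sensor at 152 (463 g) — short by 26.

178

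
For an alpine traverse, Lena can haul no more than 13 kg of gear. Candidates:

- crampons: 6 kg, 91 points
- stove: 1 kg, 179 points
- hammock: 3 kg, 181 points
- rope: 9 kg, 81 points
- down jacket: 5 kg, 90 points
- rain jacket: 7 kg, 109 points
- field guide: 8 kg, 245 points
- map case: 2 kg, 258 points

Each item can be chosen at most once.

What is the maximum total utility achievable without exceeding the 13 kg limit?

By utility per kg: stove 179.00, map case 129.00, hammock 60.33, field guide 30.62 lead.
Taking the top-ratio items first gives stove + hammock + down jacket + map case for 708 (11 kg).
The 5 kg tied up in down jacket is better spent on rain jacket — total rises to 727 (13 kg).
Next best is crampons + stove + hammock + map case at 709 (12 kg) — short by 18.

727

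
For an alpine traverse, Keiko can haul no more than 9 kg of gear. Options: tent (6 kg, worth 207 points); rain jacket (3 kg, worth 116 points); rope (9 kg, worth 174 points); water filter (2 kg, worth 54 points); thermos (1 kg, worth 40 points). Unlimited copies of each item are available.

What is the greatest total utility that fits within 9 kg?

Taking 9×thermos: 9 kg used, 360 in utility.

360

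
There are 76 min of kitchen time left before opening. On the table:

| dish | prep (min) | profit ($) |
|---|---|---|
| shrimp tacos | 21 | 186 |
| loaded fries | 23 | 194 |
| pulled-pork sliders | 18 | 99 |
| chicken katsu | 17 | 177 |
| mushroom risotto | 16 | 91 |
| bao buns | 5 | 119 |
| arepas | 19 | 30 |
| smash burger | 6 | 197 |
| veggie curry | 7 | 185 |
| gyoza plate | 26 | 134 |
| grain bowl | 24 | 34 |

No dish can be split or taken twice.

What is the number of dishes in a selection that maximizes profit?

The maximum profit within 76 min is 971.
loaded fries + pulled-pork sliders + chicken katsu + bao buns + smash burger + veggie curry hits 971 at 76 min.
All optima have 6 dishes.

6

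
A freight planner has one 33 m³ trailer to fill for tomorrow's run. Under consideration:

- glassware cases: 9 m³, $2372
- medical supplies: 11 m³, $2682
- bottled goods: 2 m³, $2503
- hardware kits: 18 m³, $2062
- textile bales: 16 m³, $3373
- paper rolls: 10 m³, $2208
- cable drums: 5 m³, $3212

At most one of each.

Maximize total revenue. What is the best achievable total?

11460

Density check — bottled goods 1251.50, cable drums 642.40, glassware cases 263.56, medical supplies 243.82 are the best per m³.
Taking the top-ratio shipments first gives glassware cases + medical supplies + bottled goods + cable drums for 10769 (27 m³).
Dropping medical supplies frees 11 m³; slotting in textile bales (16 m³) lifts the total to 11460 at 32 m³.
The closest alternative, bottled goods + textile bales + paper rolls + cable drums, reaches only 11296.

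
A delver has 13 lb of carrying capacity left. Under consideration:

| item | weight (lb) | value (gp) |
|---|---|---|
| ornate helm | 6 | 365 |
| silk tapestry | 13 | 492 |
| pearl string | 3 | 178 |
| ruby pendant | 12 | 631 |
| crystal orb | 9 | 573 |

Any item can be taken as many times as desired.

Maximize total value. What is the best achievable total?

The ratio ordering already packs tightly: pearl string + crystal orb, 12 lb, 751.

751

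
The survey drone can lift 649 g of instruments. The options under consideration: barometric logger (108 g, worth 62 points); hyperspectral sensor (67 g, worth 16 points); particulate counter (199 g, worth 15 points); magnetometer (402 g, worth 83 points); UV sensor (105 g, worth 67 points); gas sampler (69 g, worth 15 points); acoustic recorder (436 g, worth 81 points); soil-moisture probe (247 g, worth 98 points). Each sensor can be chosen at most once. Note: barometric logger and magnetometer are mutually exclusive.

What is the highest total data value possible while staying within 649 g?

258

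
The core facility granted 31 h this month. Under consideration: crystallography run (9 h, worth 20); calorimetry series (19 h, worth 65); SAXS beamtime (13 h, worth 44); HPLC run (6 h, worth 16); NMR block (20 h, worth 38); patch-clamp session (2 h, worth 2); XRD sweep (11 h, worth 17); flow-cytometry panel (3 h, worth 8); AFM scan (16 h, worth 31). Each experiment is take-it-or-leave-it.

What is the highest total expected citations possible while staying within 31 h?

Ranking by ratio (expected citations/h): calorimetry series 3.42, SAXS beamtime 3.38, HPLC run 2.67.
The ratio heuristic lands on calorimetry series + HPLC run + patch-clamp session + flow-cytometry panel (91) but leaves 1 h idle.
Replace HPLC run and patch-clamp session with crystallography run: the trade gains 2 net, giving 93 at 31 h.
That's the maximum — no swap from here does better than 93.

93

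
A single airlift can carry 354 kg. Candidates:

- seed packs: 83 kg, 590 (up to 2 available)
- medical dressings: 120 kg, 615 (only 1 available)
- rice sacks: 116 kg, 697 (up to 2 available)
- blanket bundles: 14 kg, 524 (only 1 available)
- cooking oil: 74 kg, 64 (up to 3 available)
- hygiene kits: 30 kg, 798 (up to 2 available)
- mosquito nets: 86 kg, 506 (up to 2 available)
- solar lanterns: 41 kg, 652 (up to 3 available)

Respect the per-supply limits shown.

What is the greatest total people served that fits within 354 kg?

4773

Taking the top-ratio supplies first gives seed packs + blanket bundles + cooking oil + 2×hygiene kits + 3×solar lanterns for 4730 (354 kg).
The 157 kg tied up in seed packs and cooking oil is better spent on rice sacks — total rises to 4773 (313 kg).
The spare 41 kg is too small for any remaining supply, and no exchange beats 4773.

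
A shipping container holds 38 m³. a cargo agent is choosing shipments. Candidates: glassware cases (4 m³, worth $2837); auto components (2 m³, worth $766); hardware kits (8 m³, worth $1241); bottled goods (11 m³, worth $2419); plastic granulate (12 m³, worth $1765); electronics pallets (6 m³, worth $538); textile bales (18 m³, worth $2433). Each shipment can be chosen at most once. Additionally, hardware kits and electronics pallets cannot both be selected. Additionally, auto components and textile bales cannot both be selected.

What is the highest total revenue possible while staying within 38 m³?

9028

The ratio ordering already packs tightly: glassware cases + auto components + hardware kits + bottled goods + plastic granulate, 37 m³, 9028.
The closest alternative, glassware cases + auto components + bottled goods + plastic granulate + electronics pallets, reaches only 8325.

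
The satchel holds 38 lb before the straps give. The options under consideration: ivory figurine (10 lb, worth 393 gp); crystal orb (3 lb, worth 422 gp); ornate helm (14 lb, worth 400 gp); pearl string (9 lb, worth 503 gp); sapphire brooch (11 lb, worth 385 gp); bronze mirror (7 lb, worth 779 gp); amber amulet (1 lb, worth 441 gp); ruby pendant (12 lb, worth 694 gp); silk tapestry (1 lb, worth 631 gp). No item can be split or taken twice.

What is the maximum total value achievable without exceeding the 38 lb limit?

Density check — silk tapestry 631.00, amber amulet 441.00, crystal orb 140.67, bronze mirror 111.29 are the best per lb.
Best packing: crystal orb + pearl string + bronze mirror + amber amulet + ruby pendant + silk tapestry — 33 lb, 3470 total.
No other feasible combination exceeds 3470.

3470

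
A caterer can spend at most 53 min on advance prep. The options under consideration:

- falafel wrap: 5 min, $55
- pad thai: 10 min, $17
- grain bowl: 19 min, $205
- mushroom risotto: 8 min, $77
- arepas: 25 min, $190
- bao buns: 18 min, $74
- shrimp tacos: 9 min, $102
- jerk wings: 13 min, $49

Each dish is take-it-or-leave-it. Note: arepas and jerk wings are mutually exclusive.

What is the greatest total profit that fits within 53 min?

Filling by ratio: falafel wrap + pad thai + grain bowl + mushroom risotto + shrimp tacos for 456, with 2 min left unused.
Replace falafel wrap and pad thai and mushroom risotto with arepas: the trade gains 41 net, giving 497 at 53 min.

497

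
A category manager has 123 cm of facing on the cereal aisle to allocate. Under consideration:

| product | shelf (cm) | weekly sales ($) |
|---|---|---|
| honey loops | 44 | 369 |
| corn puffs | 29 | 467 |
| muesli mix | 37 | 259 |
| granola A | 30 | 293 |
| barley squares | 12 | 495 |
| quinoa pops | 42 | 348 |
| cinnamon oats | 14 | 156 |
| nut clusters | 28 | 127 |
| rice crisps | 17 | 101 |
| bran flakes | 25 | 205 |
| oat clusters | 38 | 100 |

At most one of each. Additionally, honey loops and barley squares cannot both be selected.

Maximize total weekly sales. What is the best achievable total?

1671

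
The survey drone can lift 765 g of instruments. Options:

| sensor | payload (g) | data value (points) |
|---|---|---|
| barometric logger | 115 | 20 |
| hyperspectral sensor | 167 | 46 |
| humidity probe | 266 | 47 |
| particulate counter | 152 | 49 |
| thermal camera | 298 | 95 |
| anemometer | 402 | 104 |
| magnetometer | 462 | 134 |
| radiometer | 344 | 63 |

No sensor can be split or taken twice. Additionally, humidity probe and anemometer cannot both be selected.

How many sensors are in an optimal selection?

2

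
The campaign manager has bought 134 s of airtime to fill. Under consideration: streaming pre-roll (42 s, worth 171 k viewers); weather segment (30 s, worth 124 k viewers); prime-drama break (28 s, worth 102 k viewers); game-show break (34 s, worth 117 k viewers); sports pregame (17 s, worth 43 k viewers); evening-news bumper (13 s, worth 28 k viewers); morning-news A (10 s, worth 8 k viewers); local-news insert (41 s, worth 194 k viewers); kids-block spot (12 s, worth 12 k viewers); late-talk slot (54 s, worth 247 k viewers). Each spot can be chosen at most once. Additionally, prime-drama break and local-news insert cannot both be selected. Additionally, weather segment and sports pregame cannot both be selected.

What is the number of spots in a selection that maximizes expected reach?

3

The maximum expected reach within 134 s is 565.
One optimal bundle: weather segment + local-news insert + late-talk slot (125 s).
Every optimal selection uses 3 spots.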